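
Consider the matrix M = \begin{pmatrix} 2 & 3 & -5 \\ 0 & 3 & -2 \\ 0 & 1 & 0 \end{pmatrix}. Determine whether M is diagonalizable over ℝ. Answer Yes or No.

Characteristic polynomial: p(t) = t^3 - 5t^2 + 8t - 4 = (t - 2)^2(t - 1).
t = 2 has algebraic multiplicity 2; rank(M − 2I) = 2, so geometric multiplicity = 1.
Geometric multiplicity < algebraic multiplicity, so M is not diagonalizable.

No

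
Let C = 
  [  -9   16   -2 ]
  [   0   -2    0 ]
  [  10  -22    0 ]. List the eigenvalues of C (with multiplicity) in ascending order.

-5, -4, -2

Characteristic polynomial: p(s) = s^3 + 11s^2 + 38s + 40 = (s + 2)(s + 4)(s + 5).
Roots (with multiplicity): -5, -4, -2.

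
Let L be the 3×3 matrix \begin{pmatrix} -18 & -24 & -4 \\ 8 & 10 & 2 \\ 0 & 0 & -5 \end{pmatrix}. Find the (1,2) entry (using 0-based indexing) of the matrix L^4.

-1342

Characteristic polynomial: λ^3 + 13λ^2 + 52λ + 60 = (λ + 2)(λ + 5)(λ + 6), so the eigenvalues are -6, -5, -2.
λ=-2: eigenvector (-3, 2, 0).
λ=-5: eigenvector (-4, 2, 1).
λ=-6: eigenvector (-2, 1, 0).
P = [[-3, -4, -2], [2, 2, 1], [0, 1, 0]], D = diag(-2, -5, -6), P⁻¹ = [[1, 2, 0], [0, 0, 1], [-2, -3, -2]].
L⁴ = P·diag(16, 625, 1296)·P⁻¹ = [[5136, 7680, 2684], [-2560, -3824, -1342], [0, 0, 625]].
The requested entry is -1342.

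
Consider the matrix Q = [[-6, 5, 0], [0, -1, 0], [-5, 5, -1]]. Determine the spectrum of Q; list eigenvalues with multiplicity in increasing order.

-6, -1, -1

Characteristic polynomial: p(r) = r^3 + 8r^2 + 13r + 6 = (r + 1)^2(r + 6).
Roots (with multiplicity): -6, -1, -1.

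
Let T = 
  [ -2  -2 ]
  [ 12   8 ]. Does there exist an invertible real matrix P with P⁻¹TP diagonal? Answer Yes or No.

Yes

Characteristic polynomial: p(r) = r^2 - 6r + 8 = (r - 4)(r - 2).
All 2 eigenvalues are distinct, so T is diagonalizable.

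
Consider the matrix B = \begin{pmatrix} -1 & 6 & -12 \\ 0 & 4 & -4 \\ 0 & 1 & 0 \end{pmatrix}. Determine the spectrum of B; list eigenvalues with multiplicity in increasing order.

-1, 2, 2

Characteristic polynomial: p(s) = s^3 - 3s^2 + 4 = (s - 2)^2(s + 1).
Roots (with multiplicity): -1, 2, 2.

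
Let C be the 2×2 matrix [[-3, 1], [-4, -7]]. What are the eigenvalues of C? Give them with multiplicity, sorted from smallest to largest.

-5, -5

Characteristic polynomial: p(t) = t^2 + 10t + 25 = (t + 5)^2.
Roots (with multiplicity): -5, -5.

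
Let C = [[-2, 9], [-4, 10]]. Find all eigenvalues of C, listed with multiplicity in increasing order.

Characteristic polynomial: p(λ) = λ^2 - 8λ + 16 = (λ - 4)^2.
Roots (with multiplicity): 4, 4.

4, 4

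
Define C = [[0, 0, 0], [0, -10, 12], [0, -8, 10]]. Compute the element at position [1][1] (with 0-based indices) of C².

Characteristic polynomial: λ^3 - 4λ = λ(λ - 2)(λ + 2), so the eigenvalues are -2, 0, 2.
λ=0: eigenvector (1, 0, 0).
λ=-2: eigenvector (0, 3, 2).
λ=2: eigenvector (0, 1, 1).
P = [[1, 0, 0], [0, 3, 1], [0, 2, 1]], D = diag(0, -2, 2), P⁻¹ = [[1, 0, 0], [0, 1, -1], [0, -2, 3]].
C² = P·diag(0, 4, 4)·P⁻¹ = [[0, 0, 0], [0, 4, 0], [0, 0, 4]].
The requested entry is 4.

4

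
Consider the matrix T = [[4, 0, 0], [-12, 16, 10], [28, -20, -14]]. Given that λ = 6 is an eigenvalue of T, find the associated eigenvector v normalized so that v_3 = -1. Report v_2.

T − 6I = [[-2, 0, 0], [-12, 10, 10], [28, -20, -20]].
Solving (T − 6I)v = 0 gives the eigenspace spanned by (0, 1, -1).
With v_3 = -1, v = (0, 1, -1), so v_2 = 1.

1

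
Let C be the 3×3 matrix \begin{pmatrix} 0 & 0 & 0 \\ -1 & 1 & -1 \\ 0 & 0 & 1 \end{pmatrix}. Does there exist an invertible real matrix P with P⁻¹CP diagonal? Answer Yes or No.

Characteristic polynomial: p(λ) = λ^3 - 2λ^2 + λ = λ(λ - 1)^2.
λ = 1 has algebraic multiplicity 2; rank(C − 1I) = 2, so geometric multiplicity = 1.
Geometric multiplicity < algebraic multiplicity, so C is not diagonalizable.

No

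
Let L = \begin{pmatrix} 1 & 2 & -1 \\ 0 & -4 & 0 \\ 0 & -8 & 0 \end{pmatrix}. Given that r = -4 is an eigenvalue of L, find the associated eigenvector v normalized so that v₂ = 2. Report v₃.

L + 4I = [[5, 2, -1], [0, 0, 0], [0, -8, 4]].
Solving (L + 4I)v = 0 gives the eigenspace spanned by (0, 2, 4).
With v₂ = 2, v = (0, 2, 4), so v₃ = 4.

4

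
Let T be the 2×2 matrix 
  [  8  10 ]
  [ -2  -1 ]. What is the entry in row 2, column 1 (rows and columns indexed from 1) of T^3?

-74

Characteristic polynomial: s^2 - 7s + 12 = (s - 4)(s - 3), so the eigenvalues are 3, 4.
s=3: eigenvector (-2, 1).
s=4: eigenvector (5, -2).
P = [[-2, 5], [1, -2]], D = diag(3, 4), P⁻¹ = [[2, 5], [1, 2]].
T³ = P·diag(27, 64)·P⁻¹ = [[212, 370], [-74, -121]].
The requested entry is -74.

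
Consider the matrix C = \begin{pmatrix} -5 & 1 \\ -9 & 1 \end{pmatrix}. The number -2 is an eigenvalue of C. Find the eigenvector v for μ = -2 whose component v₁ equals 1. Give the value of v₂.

3

C + 2I = [[-3, 1], [-9, 3]].
Solving (C + 2I)v = 0 gives the eigenspace spanned by (1, 3).
With v₁ = 1, v = (1, 3), so v₂ = 3.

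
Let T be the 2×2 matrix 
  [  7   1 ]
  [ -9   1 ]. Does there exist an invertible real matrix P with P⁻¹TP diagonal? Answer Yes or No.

No

Characteristic polynomial: p(r) = r^2 - 8r + 16 = (r - 4)^2.
r = 4 has algebraic multiplicity 2; rank(T − 4I) = 1, so geometric multiplicity = 1.
Geometric multiplicity < algebraic multiplicity, so T is not diagonalizable.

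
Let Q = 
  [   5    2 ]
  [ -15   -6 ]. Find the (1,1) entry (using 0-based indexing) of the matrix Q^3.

-6

Characteristic polynomial: r^2 + r = r(r + 1), so the eigenvalues are -1, 0.
r=0: eigenvector (2, -5).
r=-1: eigenvector (1, -3).
P = [[2, 1], [-5, -3]], D = diag(0, -1), P⁻¹ = [[3, 1], [-5, -2]].
Q³ = P·diag(0, -1)·P⁻¹ = [[5, 2], [-15, -6]].
The requested entry is -6.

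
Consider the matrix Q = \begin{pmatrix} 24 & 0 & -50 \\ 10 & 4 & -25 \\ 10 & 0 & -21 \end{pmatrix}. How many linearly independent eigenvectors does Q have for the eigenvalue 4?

2

Q − 4I = [[20, 0, -50], [10, 0, -25], [10, 0, -25]].
This matrix has rank 1, so its null space has dimension 3 − 1 = 2.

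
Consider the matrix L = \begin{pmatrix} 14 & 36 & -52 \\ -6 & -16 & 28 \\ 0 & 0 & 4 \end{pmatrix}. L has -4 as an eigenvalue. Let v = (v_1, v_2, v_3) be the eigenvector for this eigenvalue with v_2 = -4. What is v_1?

L + 4I = [[18, 36, -52], [-6, -12, 28], [0, 0, 8]].
Solving (L + 4I)v = 0 gives the eigenspace spanned by (8, -4, 0).
With v_2 = -4, v = (8, -4, 0), so v_1 = 8.

8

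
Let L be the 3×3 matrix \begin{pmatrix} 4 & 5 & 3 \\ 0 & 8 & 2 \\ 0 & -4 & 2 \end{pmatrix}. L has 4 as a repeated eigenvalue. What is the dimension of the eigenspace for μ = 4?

L − 4I = [[0, 5, 3], [0, 4, 2], [0, -4, -2]].
This matrix has rank 2, so its null space has dimension 3 − 2 = 1.

1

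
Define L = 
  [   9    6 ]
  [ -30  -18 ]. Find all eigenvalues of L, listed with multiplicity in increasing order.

Characteristic polynomial: p(μ) = μ^2 + 9μ + 18 = (μ + 3)(μ + 6).
Roots (with multiplicity): -6, -3.

-6, -3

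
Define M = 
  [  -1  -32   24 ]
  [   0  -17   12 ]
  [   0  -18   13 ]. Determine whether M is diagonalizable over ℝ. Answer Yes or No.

Characteristic polynomial: p(t) = t^3 + 5t^2 - t - 5 = (t - 1)(t + 1)(t + 5).
All 3 eigenvalues are distinct, so M is diagonalizable.

Yes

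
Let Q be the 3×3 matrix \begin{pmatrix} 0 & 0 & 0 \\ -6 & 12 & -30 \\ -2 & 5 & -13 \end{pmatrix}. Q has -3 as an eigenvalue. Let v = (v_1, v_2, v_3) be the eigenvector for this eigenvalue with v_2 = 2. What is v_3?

Q + 3I = [[3, 0, 0], [-6, 15, -30], [-2, 5, -10]].
Solving (Q + 3I)v = 0 gives the eigenspace spanned by (0, 2, 1).
With v_2 = 2, v = (0, 2, 1), so v_3 = 1.

1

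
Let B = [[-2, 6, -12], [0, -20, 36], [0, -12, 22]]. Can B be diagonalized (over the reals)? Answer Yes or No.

Yes

Characteristic polynomial: p(λ) = λ^3 - 12λ - 16 = (λ - 4)(λ + 2)^2.
λ = -2 has algebraic multiplicity 2; rank(B + 2I) = 1, so geometric multiplicity = 2.
Every eigenvalue has geometric = algebraic multiplicity, so B is diagonalizable.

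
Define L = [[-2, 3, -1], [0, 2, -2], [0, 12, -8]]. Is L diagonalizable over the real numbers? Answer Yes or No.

No

Characteristic polynomial: p(s) = s^3 + 8s^2 + 20s + 16 = (s + 2)^2(s + 4).
s = -2 has algebraic multiplicity 2; rank(L + 2I) = 2, so geometric multiplicity = 1.
Geometric multiplicity < algebraic multiplicity, so L is not diagonalizable.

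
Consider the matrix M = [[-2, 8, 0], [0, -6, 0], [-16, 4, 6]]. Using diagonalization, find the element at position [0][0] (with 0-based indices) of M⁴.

Characteristic polynomial: r^3 + 2r^2 - 36r - 72 = (r - 6)(r + 2)(r + 6), so the eigenvalues are -6, -2, 6.
r=-2: eigenvector (1, 0, 2).
r=-6: eigenvector (-2, 1, -3).
r=6: eigenvector (0, 0, 1).
P = [[1, -2, 0], [0, 1, 0], [2, -3, 1]], D = diag(-2, -6, 6), P⁻¹ = [[1, 2, 0], [0, 1, 0], [-2, -1, 1]].
M⁴ = P·diag(16, 1296, 1296)·P⁻¹ = [[16, -2560, 0], [0, 1296, 0], [-2560, -5120, 1296]].
The requested entry is 16.

16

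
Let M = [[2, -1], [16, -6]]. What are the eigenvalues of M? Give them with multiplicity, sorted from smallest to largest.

-2, -2

Characteristic polynomial: p(t) = t^2 + 4t + 4 = (t + 2)^2.
Roots (with multiplicity): -2, -2.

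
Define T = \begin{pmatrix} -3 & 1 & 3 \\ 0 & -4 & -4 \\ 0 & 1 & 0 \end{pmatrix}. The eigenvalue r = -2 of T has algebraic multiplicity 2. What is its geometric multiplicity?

1

T + 2I = [[-1, 1, 3], [0, -2, -4], [0, 1, 2]].
This matrix has rank 2, so its null space has dimension 3 − 2 = 1.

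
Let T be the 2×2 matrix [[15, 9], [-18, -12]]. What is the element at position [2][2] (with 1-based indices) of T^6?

-45198

Characteristic polynomial: r^2 - 3r - 18 = (r - 6)(r + 3), so the eigenvalues are -3, 6.
r=-3: eigenvector (1, -2).
r=6: eigenvector (-1, 1).
P = [[1, -1], [-2, 1]], D = diag(-3, 6), P⁻¹ = [[-1, -1], [-2, -1]].
T⁶ = P·diag(729, 46656)·P⁻¹ = [[92583, 45927], [-91854, -45198]].
The requested entry is -45198.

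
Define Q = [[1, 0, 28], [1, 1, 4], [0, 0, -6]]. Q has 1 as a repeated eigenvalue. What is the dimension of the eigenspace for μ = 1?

Q − 1I = [[0, 0, 28], [1, 0, 4], [0, 0, -7]].
This matrix has rank 2, so its null space has dimension 3 − 2 = 1.

1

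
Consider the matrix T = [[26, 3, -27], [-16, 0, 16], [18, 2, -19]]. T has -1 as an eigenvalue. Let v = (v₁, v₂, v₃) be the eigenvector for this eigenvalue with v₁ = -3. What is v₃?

T + 1I = [[27, 3, -27], [-16, 1, 16], [18, 2, -18]].
Solving (T + 1I)v = 0 gives the eigenspace spanned by (-3, 0, -3).
With v₁ = -3, v = (-3, 0, -3), so v₃ = -3.

-3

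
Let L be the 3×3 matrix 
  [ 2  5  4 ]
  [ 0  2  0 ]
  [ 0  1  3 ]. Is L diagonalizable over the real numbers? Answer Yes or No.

Characteristic polynomial: p(s) = s^3 - 7s^2 + 16s - 12 = (s - 3)(s - 2)^2.
s = 2 has algebraic multiplicity 2; rank(L − 2I) = 2, so geometric multiplicity = 1.
Geometric multiplicity < algebraic multiplicity, so L is not diagonalizable.

No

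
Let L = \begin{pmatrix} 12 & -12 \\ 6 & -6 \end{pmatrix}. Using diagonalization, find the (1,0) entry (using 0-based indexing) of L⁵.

7776

Characteristic polynomial: r^2 - 6r = r(r - 6), so the eigenvalues are 0, 6.
r=6: eigenvector (2, 1).
r=0: eigenvector (-1, -1).
P = [[2, -1], [1, -1]], D = diag(6, 0), P⁻¹ = [[1, -1], [1, -2]].
L⁵ = P·diag(7776, 0)·P⁻¹ = [[15552, -15552], [7776, -7776]].
The requested entry is 7776.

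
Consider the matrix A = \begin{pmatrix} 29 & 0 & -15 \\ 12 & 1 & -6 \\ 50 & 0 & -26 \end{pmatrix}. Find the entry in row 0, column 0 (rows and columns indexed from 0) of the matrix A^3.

Characteristic polynomial: t^3 - 4t^2 - t + 4 = (t - 4)(t - 1)(t + 1), so the eigenvalues are -1, 1, 4.
t=-1: eigenvector (1, 0, 2).
t=4: eigenvector (-3, -2, -5).
t=1: eigenvector (0, 1, 0).
P = [[1, -3, 0], [0, -2, 1], [2, -5, 0]], D = diag(-1, 4, 1), P⁻¹ = [[-5, 0, 3], [-2, 0, 1], [-4, 1, 2]].
A³ = P·diag(-1, 64, 1)·P⁻¹ = [[389, 0, -195], [252, 1, -126], [650, 0, -326]].
The requested entry is 389.

389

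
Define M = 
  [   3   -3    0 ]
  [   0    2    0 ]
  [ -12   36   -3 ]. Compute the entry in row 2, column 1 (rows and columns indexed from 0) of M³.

324

Characteristic polynomial: t^3 - 2t^2 - 9t + 18 = (t - 3)(t - 2)(t + 3), so the eigenvalues are -3, 2, 3.
t=3: eigenvector (1, 0, -2).
t=2: eigenvector (3, 1, 0).
t=-3: eigenvector (0, 0, 1).
P = [[1, 3, 0], [0, 1, 0], [-2, 0, 1]], D = diag(3, 2, -3), P⁻¹ = [[1, -3, 0], [0, 1, 0], [2, -6, 1]].
M³ = P·diag(27, 8, -27)·P⁻¹ = [[27, -57, 0], [0, 8, 0], [-108, 324, -27]].
The requested entry is 324.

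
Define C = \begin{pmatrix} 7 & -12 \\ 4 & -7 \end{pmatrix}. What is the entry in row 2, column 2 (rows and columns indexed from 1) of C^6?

Characteristic polynomial: r^2 - 1 = (r - 1)(r + 1), so the eigenvalues are -1, 1.
r=-1: eigenvector (-3, -2).
r=1: eigenvector (2, 1).
P = [[-3, 2], [-2, 1]], D = diag(-1, 1), P⁻¹ = [[1, -2], [2, -3]].
C⁶ = P·diag(1, 1)·P⁻¹ = [[1, 0], [0, 1]].
The requested entry is 1.

1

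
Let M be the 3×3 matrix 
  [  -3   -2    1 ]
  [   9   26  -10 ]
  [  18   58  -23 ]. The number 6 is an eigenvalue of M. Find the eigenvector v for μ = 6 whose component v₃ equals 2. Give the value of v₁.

M − 6I = [[-9, -2, 1], [9, 20, -10], [18, 58, -29]].
Solving (M − 6I)v = 0 gives the eigenspace spanned by (0, 1, 2).
With v₃ = 2, v = (0, 1, 2), so v₁ = 0.

0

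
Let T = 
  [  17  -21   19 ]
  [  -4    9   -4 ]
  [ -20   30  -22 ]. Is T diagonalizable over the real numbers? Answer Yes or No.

Characteristic polynomial: p(λ) = λ^3 - 4λ^2 - 3λ + 18 = (λ - 3)^2(λ + 2).
λ = 3 has algebraic multiplicity 2; rank(T − 3I) = 2, so geometric multiplicity = 1.
Geometric multiplicity < algebraic multiplicity, so T is not diagonalizable.

No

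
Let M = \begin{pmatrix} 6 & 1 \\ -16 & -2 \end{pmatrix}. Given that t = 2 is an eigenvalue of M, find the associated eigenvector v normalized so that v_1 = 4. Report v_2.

-16

M − 2I = [[4, 1], [-16, -4]].
Solving (M − 2I)v = 0 gives the eigenspace spanned by (4, -16).
With v_1 = 4, v = (4, -16), so v_2 = -16.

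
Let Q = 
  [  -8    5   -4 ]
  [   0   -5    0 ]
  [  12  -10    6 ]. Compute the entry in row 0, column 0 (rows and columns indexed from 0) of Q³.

Characteristic polynomial: s^3 + 7s^2 + 10s = s(s + 2)(s + 5), so the eigenvalues are -5, -2, 0.
s=0: eigenvector (1, 0, -2).
s=-5: eigenvector (-1, 1, 2).
s=-2: eigenvector (2, 0, -3).
P = [[1, -1, 2], [0, 1, 0], [-2, 2, -3]], D = diag(0, -5, -2), P⁻¹ = [[-3, 1, -2], [0, 1, 0], [2, 0, 1]].
Q³ = P·diag(0, -125, -8)·P⁻¹ = [[-32, 125, -16], [0, -125, 0], [48, -250, 24]].
The requested entry is -32.

-32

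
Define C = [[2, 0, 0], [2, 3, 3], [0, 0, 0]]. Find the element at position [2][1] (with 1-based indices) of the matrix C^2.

Characteristic polynomial: s^3 - 5s^2 + 6s = s(s - 3)(s - 2), so the eigenvalues are 0, 2, 3.
s=3: eigenvector (0, 1, 0).
s=2: eigenvector (1, -2, 0).
s=0: eigenvector (0, -1, 1).
P = [[0, 1, 0], [1, -2, -1], [0, 0, 1]], D = diag(3, 2, 0), P⁻¹ = [[2, 1, 1], [1, 0, 0], [0, 0, 1]].
C² = P·diag(9, 4, 0)·P⁻¹ = [[4, 0, 0], [10, 9, 9], [0, 0, 0]].
The requested entry is 10.

10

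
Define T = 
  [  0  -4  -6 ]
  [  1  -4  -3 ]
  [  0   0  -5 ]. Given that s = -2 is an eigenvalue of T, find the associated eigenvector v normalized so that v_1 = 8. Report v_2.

T + 2I = [[2, -4, -6], [1, -2, -3], [0, 0, -3]].
Solving (T + 2I)v = 0 gives the eigenspace spanned by (8, 4, 0).
With v_1 = 8, v = (8, 4, 0), so v_2 = 4.

4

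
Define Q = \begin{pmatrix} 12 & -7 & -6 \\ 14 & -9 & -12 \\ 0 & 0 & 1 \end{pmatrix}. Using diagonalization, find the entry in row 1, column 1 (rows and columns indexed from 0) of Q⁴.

-593

Characteristic polynomial: s^3 - 4s^2 - 7s + 10 = (s - 5)(s - 1)(s + 2), so the eigenvalues are -2, 1, 5.
s=-2: eigenvector (1, 2, 0).
s=5: eigenvector (-1, -1, 0).
s=1: eigenvector (-2, -4, 1).
P = [[1, -1, -2], [2, -1, -4], [0, 0, 1]], D = diag(-2, 5, 1), P⁻¹ = [[-1, 1, 2], [-2, 1, 0], [0, 0, 1]].
Q⁴ = P·diag(16, 625, 1)·P⁻¹ = [[1234, -609, 30], [1218, -593, 60], [0, 0, 1]].
The requested entry is -593.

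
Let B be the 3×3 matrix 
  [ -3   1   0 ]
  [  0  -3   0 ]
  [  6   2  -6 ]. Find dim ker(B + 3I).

B + 3I = [[0, 1, 0], [0, 0, 0], [6, 2, -3]].
This matrix has rank 2, so its null space has dimension 3 − 2 = 1.

1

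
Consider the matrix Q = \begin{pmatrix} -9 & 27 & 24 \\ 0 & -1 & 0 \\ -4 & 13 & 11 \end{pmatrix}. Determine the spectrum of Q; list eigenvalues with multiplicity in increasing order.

-1, -1, 3

Characteristic polynomial: p(μ) = μ^3 - μ^2 - 5μ - 3 = (μ - 3)(μ + 1)^2.
Roots (with multiplicity): -1, -1, 3.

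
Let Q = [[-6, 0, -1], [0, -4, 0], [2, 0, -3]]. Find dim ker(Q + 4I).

Q + 4I = [[-2, 0, -1], [0, 0, 0], [2, 0, 1]].
This matrix has rank 1, so its null space has dimension 3 − 1 = 2.

2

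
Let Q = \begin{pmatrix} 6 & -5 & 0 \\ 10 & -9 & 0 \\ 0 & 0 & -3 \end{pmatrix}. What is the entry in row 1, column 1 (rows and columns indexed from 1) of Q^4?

-254

Characteristic polynomial: r^3 + 6r^2 + 5r - 12 = (r - 1)(r + 3)(r + 4), so the eigenvalues are -4, -3, 1.
r=1: eigenvector (1, 1, 0).
r=-4: eigenvector (1, 2, 0).
r=-3: eigenvector (0, 0, 1).
P = [[1, 1, 0], [1, 2, 0], [0, 0, 1]], D = diag(1, -4, -3), P⁻¹ = [[2, -1, 0], [-1, 1, 0], [0, 0, 1]].
Q⁴ = P·diag(1, 256, 81)·P⁻¹ = [[-254, 255, 0], [-510, 511, 0], [0, 0, 81]].
The requested entry is -254.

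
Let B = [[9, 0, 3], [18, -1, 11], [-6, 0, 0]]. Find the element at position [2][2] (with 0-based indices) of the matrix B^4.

Characteristic polynomial: r^3 - 8r^2 + 9r + 18 = (r - 6)(r - 3)(r + 1), so the eigenvalues are -1, 3, 6.
r=6: eigenvector (1, 1, -1).
r=3: eigenvector (-1, 1, 2).
r=-1: eigenvector (0, 1, 0).
P = [[1, -1, 0], [1, 1, 1], [-1, 2, 0]], D = diag(6, 3, -1), P⁻¹ = [[2, 0, 1], [1, 0, 1], [-3, 1, -2]].
B⁴ = P·diag(1296, 81, 1)·P⁻¹ = [[2511, 0, 1215], [2670, 1, 1375], [-2430, 0, -1134]].
The requested entry is -1134.

-1134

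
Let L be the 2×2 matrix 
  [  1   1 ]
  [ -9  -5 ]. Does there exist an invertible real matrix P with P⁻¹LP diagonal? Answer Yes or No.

Characteristic polynomial: p(r) = r^2 + 4r + 4 = (r + 2)^2.
r = -2 has algebraic multiplicity 2; rank(L + 2I) = 1, so geometric multiplicity = 1.
Geometric multiplicity < algebraic multiplicity, so L is not diagonalizable.

No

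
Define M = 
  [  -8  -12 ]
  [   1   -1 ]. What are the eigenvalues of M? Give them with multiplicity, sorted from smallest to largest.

-5, -4

Characteristic polynomial: p(t) = t^2 + 9t + 20 = (t + 4)(t + 5).
Roots (with multiplicity): -5, -4.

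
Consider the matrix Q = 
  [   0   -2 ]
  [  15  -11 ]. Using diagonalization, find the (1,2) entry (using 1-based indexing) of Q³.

Characteristic polynomial: λ^2 + 11λ + 30 = (λ + 5)(λ + 6), so the eigenvalues are -6, -5.
λ=-6: eigenvector (1, 3).
λ=-5: eigenvector (-2, -5).
P = [[1, -2], [3, -5]], D = diag(-6, -5), P⁻¹ = [[-5, 2], [-3, 1]].
Q³ = P·diag(-216, -125)·P⁻¹ = [[330, -182], [1365, -671]].
The requested entry is -182.

-182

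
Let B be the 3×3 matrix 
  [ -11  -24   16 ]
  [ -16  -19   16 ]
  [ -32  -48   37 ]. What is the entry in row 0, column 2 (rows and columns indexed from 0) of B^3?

Characteristic polynomial: λ^3 - 7λ^2 - 5λ + 75 = (λ - 5)^2(λ + 3), so the eigenvalues are -3, 5, 5.
λ=5: eigenvector (1, 2, 4).
λ=-3: eigenvector (-1, -1, -2).
λ=5: eigenvector (2, 2, 5).
P = [[1, -1, 2], [2, -1, 2], [4, -2, 5]], D = diag(5, -3, 5), P⁻¹ = [[-1, 1, 0], [-2, -3, 2], [0, -2, 1]].
B³ = P·diag(125, -27, 125)·P⁻¹ = [[-179, -456, 304], [-304, -331, 304], [-608, -912, 733]].
The requested entry is 304.

304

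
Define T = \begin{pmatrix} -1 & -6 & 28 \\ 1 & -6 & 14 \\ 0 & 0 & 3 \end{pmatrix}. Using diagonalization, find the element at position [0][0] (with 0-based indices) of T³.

47

Characteristic polynomial: λ^3 + 4λ^2 - 9λ - 36 = (λ - 3)(λ + 3)(λ + 4), so the eigenvalues are -4, -3, 3.
λ=-3: eigenvector (3, 1, 0).
λ=-4: eigenvector (2, 1, 0).
λ=3: eigenvector (4, 2, 1).
P = [[3, 2, 4], [1, 1, 2], [0, 0, 1]], D = diag(-3, -4, 3), P⁻¹ = [[1, -2, 0], [-1, 3, -2], [0, 0, 1]].
T³ = P·diag(-27, -64, 27)·P⁻¹ = [[47, -222, 364], [37, -138, 182], [0, 0, 27]].
The requested entry is 47.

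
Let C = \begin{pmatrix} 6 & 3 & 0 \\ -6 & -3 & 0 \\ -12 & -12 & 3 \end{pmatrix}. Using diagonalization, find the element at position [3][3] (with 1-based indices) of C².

9

Characteristic polynomial: μ^3 - 6μ^2 + 9μ = μ(μ - 3)^2, so the eigenvalues are 0, 3, 3.
μ=3: eigenvector (1, -1, -2).
μ=0: eigenvector (-1, 2, 4).
μ=3: eigenvector (0, 0, 1).
P = [[1, -1, 0], [-1, 2, 0], [-2, 4, 1]], D = diag(3, 0, 3), P⁻¹ = [[2, 1, 0], [1, 1, 0], [0, -2, 1]].
C² = P·diag(9, 0, 9)·P⁻¹ = [[18, 9, 0], [-18, -9, 0], [-36, -36, 9]].
The requested entry is 9.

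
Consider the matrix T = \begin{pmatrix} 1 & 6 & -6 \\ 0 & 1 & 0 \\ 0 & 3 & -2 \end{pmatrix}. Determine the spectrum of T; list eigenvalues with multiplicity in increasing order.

-2, 1, 1

Characteristic polynomial: p(μ) = μ^3 - 3μ + 2 = (μ - 1)^2(μ + 2).
Roots (with multiplicity): -2, 1, 1.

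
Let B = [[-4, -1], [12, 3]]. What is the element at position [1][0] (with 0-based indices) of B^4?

-12

Characteristic polynomial: r^2 + r = r(r + 1), so the eigenvalues are -1, 0.
r=-1: eigenvector (1, -3).
r=0: eigenvector (-1, 4).
P = [[1, -1], [-3, 4]], D = diag(-1, 0), P⁻¹ = [[4, 1], [3, 1]].
B⁴ = P·diag(1, 0)·P⁻¹ = [[4, 1], [-12, -3]].
The requested entry is -12.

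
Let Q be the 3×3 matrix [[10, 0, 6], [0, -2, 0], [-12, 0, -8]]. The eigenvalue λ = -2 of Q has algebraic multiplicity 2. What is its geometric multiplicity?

Q + 2I = [[12, 0, 6], [0, 0, 0], [-12, 0, -6]].
This matrix has rank 1, so its null space has dimension 3 − 1 = 2.

2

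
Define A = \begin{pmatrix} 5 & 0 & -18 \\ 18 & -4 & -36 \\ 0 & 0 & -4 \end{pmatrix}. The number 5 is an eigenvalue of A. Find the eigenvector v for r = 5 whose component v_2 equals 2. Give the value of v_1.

1

A − 5I = [[0, 0, -18], [18, -9, -36], [0, 0, -9]].
Solving (A − 5I)v = 0 gives the eigenspace spanned by (1, 2, 0).
With v_2 = 2, v = (1, 2, 0), so v_1 = 1.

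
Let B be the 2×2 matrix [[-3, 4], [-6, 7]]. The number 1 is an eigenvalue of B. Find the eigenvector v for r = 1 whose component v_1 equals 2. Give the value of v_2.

B − 1I = [[-4, 4], [-6, 6]].
Solving (B − 1I)v = 0 gives the eigenspace spanned by (2, 2).
With v_1 = 2, v = (2, 2), so v_2 = 2.

2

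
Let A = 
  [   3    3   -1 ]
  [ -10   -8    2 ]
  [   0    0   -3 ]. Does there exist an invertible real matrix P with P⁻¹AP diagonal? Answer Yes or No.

No

Characteristic polynomial: p(s) = s^3 + 8s^2 + 21s + 18 = (s + 2)(s + 3)^2.
s = -3 has algebraic multiplicity 2; rank(A + 3I) = 2, so geometric multiplicity = 1.
Geometric multiplicity < algebraic multiplicity, so A is not diagonalizable.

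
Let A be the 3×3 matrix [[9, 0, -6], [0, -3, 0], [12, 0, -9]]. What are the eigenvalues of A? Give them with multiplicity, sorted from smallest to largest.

-3, -3, 3

Characteristic polynomial: p(r) = r^3 + 3r^2 - 9r - 27 = (r - 3)(r + 3)^2.
Roots (with multiplicity): -3, -3, 3.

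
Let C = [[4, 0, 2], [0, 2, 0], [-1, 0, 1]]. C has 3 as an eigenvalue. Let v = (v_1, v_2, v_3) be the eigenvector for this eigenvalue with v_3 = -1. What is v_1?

C − 3I = [[1, 0, 2], [0, -1, 0], [-1, 0, -2]].
Solving (C − 3I)v = 0 gives the eigenspace spanned by (2, 0, -1).
With v_3 = -1, v = (2, 0, -1), so v_1 = 2.

2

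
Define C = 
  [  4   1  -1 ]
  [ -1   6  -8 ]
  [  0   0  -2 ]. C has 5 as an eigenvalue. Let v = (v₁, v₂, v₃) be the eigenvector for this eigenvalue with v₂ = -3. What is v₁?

-3

C − 5I = [[-1, 1, -1], [-1, 1, -8], [0, 0, -7]].
Solving (C − 5I)v = 0 gives the eigenspace spanned by (-3, -3, 0).
With v₂ = -3, v = (-3, -3, 0), so v₁ = -3.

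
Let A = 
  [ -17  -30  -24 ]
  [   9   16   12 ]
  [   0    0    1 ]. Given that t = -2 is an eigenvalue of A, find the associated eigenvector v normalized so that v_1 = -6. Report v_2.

A + 2I = [[-15, -30, -24], [9, 18, 12], [0, 0, 3]].
Solving (A + 2I)v = 0 gives the eigenspace spanned by (-6, 3, 0).
With v_1 = -6, v = (-6, 3, 0), so v_2 = 3.

3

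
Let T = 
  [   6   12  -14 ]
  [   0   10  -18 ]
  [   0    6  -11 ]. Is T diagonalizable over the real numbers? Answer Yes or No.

Characteristic polynomial: p(λ) = λ^3 - 5λ^2 - 8λ + 12 = (λ - 6)(λ - 1)(λ + 2).
All 3 eigenvalues are distinct, so T is diagonalizable.

Yes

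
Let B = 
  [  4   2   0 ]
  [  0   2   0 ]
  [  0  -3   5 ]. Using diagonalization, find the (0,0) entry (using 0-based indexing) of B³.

Characteristic polynomial: r^3 - 11r^2 + 38r - 40 = (r - 5)(r - 4)(r - 2), so the eigenvalues are 2, 4, 5.
r=4: eigenvector (1, 0, 0).
r=2: eigenvector (-1, 1, 1).
r=5: eigenvector (0, 0, 1).
P = [[1, -1, 0], [0, 1, 0], [0, 1, 1]], D = diag(4, 2, 5), P⁻¹ = [[1, 1, 0], [0, 1, 0], [0, -1, 1]].
B³ = P·diag(64, 8, 125)·P⁻¹ = [[64, 56, 0], [0, 8, 0], [0, -117, 125]].
The requested entry is 64.

64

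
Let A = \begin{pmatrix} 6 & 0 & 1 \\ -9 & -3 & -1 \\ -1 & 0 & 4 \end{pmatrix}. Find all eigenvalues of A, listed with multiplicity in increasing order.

-3, 5, 5

Characteristic polynomial: p(λ) = λ^3 - 7λ^2 - 5λ + 75 = (λ - 5)^2(λ + 3).
Roots (with multiplicity): -3, 5, 5.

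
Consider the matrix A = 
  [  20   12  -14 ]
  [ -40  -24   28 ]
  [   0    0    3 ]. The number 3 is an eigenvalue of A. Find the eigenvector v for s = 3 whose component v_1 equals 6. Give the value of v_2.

A − 3I = [[17, 12, -14], [-40, -27, 28], [0, 0, 0]].
Solving (A − 3I)v = 0 gives the eigenspace spanned by (6, -12, -3).
With v_1 = 6, v = (6, -12, -3), so v_2 = -12.

-12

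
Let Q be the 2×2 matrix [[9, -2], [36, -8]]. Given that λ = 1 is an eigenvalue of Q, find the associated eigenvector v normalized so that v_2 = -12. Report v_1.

Q − 1I = [[8, -2], [36, -9]].
Solving (Q − 1I)v = 0 gives the eigenspace spanned by (-3, -12).
With v_2 = -12, v = (-3, -12), so v_1 = -3.

-3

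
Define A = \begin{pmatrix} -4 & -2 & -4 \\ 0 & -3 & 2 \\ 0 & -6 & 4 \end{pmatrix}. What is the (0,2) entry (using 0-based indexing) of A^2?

Characteristic polynomial: λ^3 + 3λ^2 - 4λ = λ(λ - 1)(λ + 4), so the eigenvalues are -4, 0, 1.
λ=1: eigenvector (-2, 1, 2).
λ=-4: eigenvector (1, 0, 0).
λ=0: eigenvector (4, -2, -3).
P = [[-2, 1, 4], [1, 0, -2], [2, 0, -3]], D = diag(1, -4, 0), P⁻¹ = [[0, -3, 2], [1, 2, 0], [0, -2, 1]].
A² = P·diag(1, 16, 0)·P⁻¹ = [[16, 38, -4], [0, -3, 2], [0, -6, 4]].
The requested entry is -4.

-4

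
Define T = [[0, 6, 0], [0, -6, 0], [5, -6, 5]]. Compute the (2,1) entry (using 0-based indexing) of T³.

Characteristic polynomial: μ^3 + μ^2 - 30μ = μ(μ - 5)(μ + 6), so the eigenvalues are -6, 0, 5.
μ=-6: eigenvector (-1, 1, 1).
μ=0: eigenvector (1, 0, -1).
μ=5: eigenvector (0, 0, 1).
P = [[-1, 1, 0], [1, 0, 0], [1, -1, 1]], D = diag(-6, 0, 5), P⁻¹ = [[0, 1, 0], [1, 1, 0], [1, 0, 1]].
T³ = P·diag(-216, 0, 125)·P⁻¹ = [[0, 216, 0], [0, -216, 0], [125, -216, 125]].
The requested entry is -216.

-216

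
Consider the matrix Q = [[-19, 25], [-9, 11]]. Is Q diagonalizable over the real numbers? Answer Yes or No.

Characteristic polynomial: p(r) = r^2 + 8r + 16 = (r + 4)^2.
r = -4 has algebraic multiplicity 2; rank(Q + 4I) = 1, so geometric multiplicity = 1.
Geometric multiplicity < algebraic multiplicity, so Q is not diagonalizable.

No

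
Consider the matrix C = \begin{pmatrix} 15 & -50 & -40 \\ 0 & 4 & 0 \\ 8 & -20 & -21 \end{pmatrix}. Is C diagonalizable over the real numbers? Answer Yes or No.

Yes

Characteristic polynomial: p(λ) = λ^3 + 2λ^2 - 19λ - 20 = (λ - 4)(λ + 1)(λ + 5).
All 3 eigenvalues are distinct, so C is diagonalizable.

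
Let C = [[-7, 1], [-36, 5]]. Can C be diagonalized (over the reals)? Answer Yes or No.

No

Characteristic polynomial: p(r) = r^2 + 2r + 1 = (r + 1)^2.
r = -1 has algebraic multiplicity 2; rank(C + 1I) = 1, so geometric multiplicity = 1.
Geometric multiplicity < algebraic multiplicity, so C is not diagonalizable.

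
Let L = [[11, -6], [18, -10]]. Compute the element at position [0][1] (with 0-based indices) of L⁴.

-30

Characteristic polynomial: t^2 - t - 2 = (t - 2)(t + 1), so the eigenvalues are -1, 2.
t=-1: eigenvector (1, 2).
t=2: eigenvector (-2, -3).
P = [[1, -2], [2, -3]], D = diag(-1, 2), P⁻¹ = [[-3, 2], [-2, 1]].
L⁴ = P·diag(1, 16)·P⁻¹ = [[61, -30], [90, -44]].
The requested entry is -30.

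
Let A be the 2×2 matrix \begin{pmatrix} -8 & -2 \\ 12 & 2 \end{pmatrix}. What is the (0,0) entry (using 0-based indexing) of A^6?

12160

Characteristic polynomial: s^2 + 6s + 8 = (s + 2)(s + 4), so the eigenvalues are -4, -2.
s=-2: eigenvector (1, -3).
s=-4: eigenvector (-1, 2).
P = [[1, -1], [-3, 2]], D = diag(-2, -4), P⁻¹ = [[-2, -1], [-3, -1]].
A⁶ = P·diag(64, 4096)·P⁻¹ = [[12160, 4032], [-24192, -8000]].
The requested entry is 12160.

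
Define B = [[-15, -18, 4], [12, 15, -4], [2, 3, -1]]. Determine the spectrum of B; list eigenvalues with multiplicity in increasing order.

Characteristic polynomial: p(t) = t^3 + t^2 - 5t + 3 = (t - 1)^2(t + 3).
Roots (with multiplicity): -3, 1, 1.

-3, 1, 1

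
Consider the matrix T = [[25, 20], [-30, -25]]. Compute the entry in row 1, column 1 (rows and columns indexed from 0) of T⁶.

15625

Characteristic polynomial: λ^2 - 25 = (λ - 5)(λ + 5), so the eigenvalues are -5, 5.
λ=-5: eigenvector (-2, 3).
λ=5: eigenvector (-1, 1).
P = [[-2, -1], [3, 1]], D = diag(-5, 5), P⁻¹ = [[1, 1], [-3, -2]].
T⁶ = P·diag(15625, 15625)·P⁻¹ = [[15625, 0], [0, 15625]].
The requested entry is 15625.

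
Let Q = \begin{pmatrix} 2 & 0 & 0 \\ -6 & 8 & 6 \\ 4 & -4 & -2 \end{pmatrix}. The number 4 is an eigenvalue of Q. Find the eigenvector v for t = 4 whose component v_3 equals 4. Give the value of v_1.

Q − 4I = [[-2, 0, 0], [-6, 4, 6], [4, -4, -6]].
Solving (Q − 4I)v = 0 gives the eigenspace spanned by (0, -6, 4).
With v_3 = 4, v = (0, -6, 4), so v_1 = 0.

0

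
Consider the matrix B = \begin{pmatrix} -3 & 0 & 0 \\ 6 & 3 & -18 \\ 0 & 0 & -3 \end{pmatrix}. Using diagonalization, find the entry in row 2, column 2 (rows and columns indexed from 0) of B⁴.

81

Characteristic polynomial: s^3 + 3s^2 - 9s - 27 = (s - 3)(s + 3)^2, so the eigenvalues are -3, -3, 3.
s=-3: eigenvector (1, -1, 0).
s=-3: eigenvector (1, 2, 1).
s=3: eigenvector (0, 1, 0).
P = [[1, 1, 0], [-1, 2, 1], [0, 1, 0]], D = diag(-3, -3, 3), P⁻¹ = [[1, 0, -1], [0, 0, 1], [1, 1, -3]].
B⁴ = P·diag(81, 81, 81)·P⁻¹ = [[81, 0, 0], [0, 81, 0], [0, 0, 81]].
The requested entry is 81.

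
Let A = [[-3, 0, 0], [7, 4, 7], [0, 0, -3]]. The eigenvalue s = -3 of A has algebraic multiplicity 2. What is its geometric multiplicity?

2

A + 3I = [[0, 0, 0], [7, 7, 7], [0, 0, 0]].
This matrix has rank 1, so its null space has dimension 3 − 1 = 2.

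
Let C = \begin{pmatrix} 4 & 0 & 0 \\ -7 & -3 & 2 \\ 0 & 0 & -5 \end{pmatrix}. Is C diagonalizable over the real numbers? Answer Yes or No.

Characteristic polynomial: p(μ) = μ^3 + 4μ^2 - 17μ - 60 = (μ - 4)(μ + 3)(μ + 5).
All 3 eigenvalues are distinct, so C is diagonalizable.

Yes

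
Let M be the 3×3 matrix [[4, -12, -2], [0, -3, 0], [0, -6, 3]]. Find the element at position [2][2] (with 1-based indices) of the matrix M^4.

81

Characteristic polynomial: r^3 - 4r^2 - 9r + 36 = (r - 4)(r - 3)(r + 3), so the eigenvalues are -3, 3, 4.
r=4: eigenvector (1, 0, 0).
r=3: eigenvector (2, 0, 1).
r=-3: eigenvector (2, 1, 1).
P = [[1, 2, 2], [0, 0, 1], [0, 1, 1]], D = diag(4, 3, -3), P⁻¹ = [[1, 0, -2], [0, -1, 1], [0, 1, 0]].
M⁴ = P·diag(256, 81, 81)·P⁻¹ = [[256, 0, -350], [0, 81, 0], [0, 0, 81]].
The requested entry is 81.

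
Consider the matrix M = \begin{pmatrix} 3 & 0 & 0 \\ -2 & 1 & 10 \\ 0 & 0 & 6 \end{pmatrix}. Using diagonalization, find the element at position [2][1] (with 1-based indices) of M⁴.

-80

Characteristic polynomial: λ^3 - 10λ^2 + 27λ - 18 = (λ - 6)(λ - 3)(λ - 1), so the eigenvalues are 1, 3, 6.
λ=3: eigenvector (1, -1, 0).
λ=1: eigenvector (0, 1, 0).
λ=6: eigenvector (0, 2, 1).
P = [[1, 0, 0], [-1, 1, 2], [0, 0, 1]], D = diag(3, 1, 6), P⁻¹ = [[1, 0, 0], [1, 1, -2], [0, 0, 1]].
M⁴ = P·diag(81, 1, 1296)·P⁻¹ = [[81, 0, 0], [-80, 1, 2590], [0, 0, 1296]].
The requested entry is -80.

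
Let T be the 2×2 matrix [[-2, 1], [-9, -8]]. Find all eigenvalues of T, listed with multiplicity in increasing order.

-5, -5

Characteristic polynomial: p(r) = r^2 + 10r + 25 = (r + 5)^2.
Roots (with multiplicity): -5, -5.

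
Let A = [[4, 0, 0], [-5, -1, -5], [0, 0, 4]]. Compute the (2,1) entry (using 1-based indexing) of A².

-15

Characteristic polynomial: r^3 - 7r^2 + 8r + 16 = (r - 4)^2(r + 1), so the eigenvalues are -1, 4, 4.
r=4: eigenvector (1, -1, 0).
r=-1: eigenvector (0, 1, 0).
r=4: eigenvector (0, -1, 1).
P = [[1, 0, 0], [-1, 1, -1], [0, 0, 1]], D = diag(4, -1, 4), P⁻¹ = [[1, 0, 0], [1, 1, 1], [0, 0, 1]].
A² = P·diag(16, 1, 16)·P⁻¹ = [[16, 0, 0], [-15, 1, -15], [0, 0, 16]].
The requested entry is -15.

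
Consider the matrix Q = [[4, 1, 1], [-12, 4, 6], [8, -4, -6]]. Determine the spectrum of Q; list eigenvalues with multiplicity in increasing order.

-2, 2, 2

Characteristic polynomial: p(t) = t^3 - 2t^2 - 4t + 8 = (t - 2)^2(t + 2).
Roots (with multiplicity): -2, 2, 2.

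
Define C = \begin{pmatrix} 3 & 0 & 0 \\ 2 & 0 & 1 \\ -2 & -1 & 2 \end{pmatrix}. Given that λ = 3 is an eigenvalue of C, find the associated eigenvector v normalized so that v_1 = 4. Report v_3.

C − 3I = [[0, 0, 0], [2, -3, 1], [-2, -1, -1]].
Solving (C − 3I)v = 0 gives the eigenspace spanned by (4, 0, -8).
With v_1 = 4, v = (4, 0, -8), so v_3 = -8.

-8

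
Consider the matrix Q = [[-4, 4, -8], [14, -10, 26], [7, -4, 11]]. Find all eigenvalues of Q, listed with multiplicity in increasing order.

Characteristic polynomial: p(t) = t^3 + 3t^2 - 10t - 24 = (t - 3)(t + 2)(t + 4).
Roots (with multiplicity): -4, -2, 3.

-4, -2, 3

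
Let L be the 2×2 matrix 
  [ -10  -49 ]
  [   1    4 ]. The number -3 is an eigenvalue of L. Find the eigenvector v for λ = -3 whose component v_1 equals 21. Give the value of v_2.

L + 3I = [[-7, -49], [1, 7]].
Solving (L + 3I)v = 0 gives the eigenspace spanned by (21, -3).
With v_1 = 21, v = (21, -3), so v_2 = -3.

-3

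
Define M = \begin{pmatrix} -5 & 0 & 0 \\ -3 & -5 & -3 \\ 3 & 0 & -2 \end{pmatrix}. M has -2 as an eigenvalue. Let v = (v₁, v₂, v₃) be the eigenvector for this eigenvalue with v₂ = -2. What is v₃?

M + 2I = [[-3, 0, 0], [-3, -3, -3], [3, 0, 0]].
Solving (M + 2I)v = 0 gives the eigenspace spanned by (0, -2, 2).
With v₂ = -2, v = (0, -2, 2), so v₃ = 2.

2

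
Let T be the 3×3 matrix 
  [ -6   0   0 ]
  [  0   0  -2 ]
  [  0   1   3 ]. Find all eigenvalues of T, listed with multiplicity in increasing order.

-6, 1, 2

Characteristic polynomial: p(r) = r^3 + 3r^2 - 16r + 12 = (r - 2)(r - 1)(r + 6).
Roots (with multiplicity): -6, 1, 2.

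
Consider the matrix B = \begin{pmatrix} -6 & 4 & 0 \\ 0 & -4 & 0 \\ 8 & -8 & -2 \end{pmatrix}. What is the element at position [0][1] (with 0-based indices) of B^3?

Characteristic polynomial: μ^3 + 12μ^2 + 44μ + 48 = (μ + 2)(μ + 4)(μ + 6), so the eigenvalues are -6, -4, -2.
μ=-6: eigenvector (1, 0, -2).
μ=-2: eigenvector (0, 0, 1).
μ=-4: eigenvector (2, 1, -4).
P = [[1, 0, 2], [0, 0, 1], [-2, 1, -4]], D = diag(-6, -2, -4), P⁻¹ = [[1, -2, 0], [2, 0, 1], [0, 1, 0]].
B³ = P·diag(-216, -8, -64)·P⁻¹ = [[-216, 304, 0], [0, -64, 0], [416, -608, -8]].
The requested entry is 304.

304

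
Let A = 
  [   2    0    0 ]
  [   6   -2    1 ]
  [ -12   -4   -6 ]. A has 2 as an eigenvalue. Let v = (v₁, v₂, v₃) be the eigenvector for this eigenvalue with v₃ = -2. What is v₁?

1

A − 2I = [[0, 0, 0], [6, -4, 1], [-12, -4, -8]].
Solving (A − 2I)v = 0 gives the eigenspace spanned by (1, 1, -2).
With v₃ = -2, v = (1, 1, -2), so v₁ = 1.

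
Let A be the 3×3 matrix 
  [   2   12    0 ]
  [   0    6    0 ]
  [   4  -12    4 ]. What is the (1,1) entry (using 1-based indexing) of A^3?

Characteristic polynomial: s^3 - 12s^2 + 44s - 48 = (s - 6)(s - 4)(s - 2), so the eigenvalues are 2, 4, 6.
s=4: eigenvector (0, 0, 1).
s=6: eigenvector (3, 1, 0).
s=2: eigenvector (1, 0, -2).
P = [[0, 3, 1], [0, 1, 0], [1, 0, -2]], D = diag(4, 6, 2), P⁻¹ = [[2, -6, 1], [0, 1, 0], [1, -3, 0]].
A³ = P·diag(64, 216, 8)·P⁻¹ = [[8, 624, 0], [0, 216, 0], [112, -336, 64]].
The requested entry is 8.

8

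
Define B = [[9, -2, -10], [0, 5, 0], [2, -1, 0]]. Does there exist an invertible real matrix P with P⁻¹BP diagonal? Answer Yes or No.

Yes

Characteristic polynomial: p(s) = s^3 - 14s^2 + 65s - 100 = (s - 5)^2(s - 4).
s = 5 has algebraic multiplicity 2; rank(B − 5I) = 1, so geometric multiplicity = 2.
Every eigenvalue has geometric = algebraic multiplicity, so B is diagonalizable.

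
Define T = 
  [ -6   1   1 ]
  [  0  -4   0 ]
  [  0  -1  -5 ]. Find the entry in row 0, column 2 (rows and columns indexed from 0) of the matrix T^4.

Characteristic polynomial: μ^3 + 15μ^2 + 74μ + 120 = (μ + 4)(μ + 5)(μ + 6), so the eigenvalues are -6, -5, -4.
μ=-6: eigenvector (1, 0, 0).
μ=-5: eigenvector (1, 0, 1).
μ=-4: eigenvector (0, 1, -1).
P = [[1, 1, 0], [0, 0, 1], [0, 1, -1]], D = diag(-6, -5, -4), P⁻¹ = [[1, -1, -1], [0, 1, 1], [0, 1, 0]].
T⁴ = P·diag(1296, 625, 256)·P⁻¹ = [[1296, -671, -671], [0, 256, 0], [0, 369, 625]].
The requested entry is -671.

-671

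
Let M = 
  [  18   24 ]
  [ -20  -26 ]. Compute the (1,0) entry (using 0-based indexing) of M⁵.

Characteristic polynomial: r^2 + 8r + 12 = (r + 2)(r + 6), so the eigenvalues are -6, -2.
r=-2: eigenvector (6, -5).
r=-6: eigenvector (1, -1).
P = [[6, 1], [-5, -1]], D = diag(-2, -6), P⁻¹ = [[1, 1], [-5, -6]].
M⁵ = P·diag(-32, -7776)·P⁻¹ = [[38688, 46464], [-38720, -46496]].
The requested entry is -38720.

-38720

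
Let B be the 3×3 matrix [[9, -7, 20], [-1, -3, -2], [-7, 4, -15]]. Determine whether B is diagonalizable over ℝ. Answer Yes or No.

No

Characteristic polynomial: p(λ) = λ^3 + 9λ^2 + 24λ + 16 = (λ + 1)(λ + 4)^2.
λ = -4 has algebraic multiplicity 2; rank(B + 4I) = 2, so geometric multiplicity = 1.
Geometric multiplicity < algebraic multiplicity, so B is not diagonalizable.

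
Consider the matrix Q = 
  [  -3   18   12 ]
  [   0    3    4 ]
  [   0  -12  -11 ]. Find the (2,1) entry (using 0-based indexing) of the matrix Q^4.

Characteristic polynomial: s^3 + 11s^2 + 39s + 45 = (s + 3)^2(s + 5), so the eigenvalues are -5, -3, -3.
s=-3: eigenvector (2, 2, -3).
s=-5: eigenvector (3, 1, -2).
s=-3: eigenvector (1, 0, 0).
P = [[2, 3, 1], [2, 1, 0], [-3, -2, 0]], D = diag(-3, -5, -3), P⁻¹ = [[0, 2, 1], [0, -3, -2], [1, 5, 4]].
Q⁴ = P·diag(81, 625, 81)·P⁻¹ = [[81, -4896, -3264], [0, -1551, -1088], [0, 3264, 2257]].
The requested entry is 3264.

3264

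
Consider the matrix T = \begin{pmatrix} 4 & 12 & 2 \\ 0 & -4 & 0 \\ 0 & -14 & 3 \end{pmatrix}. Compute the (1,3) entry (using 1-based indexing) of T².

14

Characteristic polynomial: r^3 - 3r^2 - 16r + 48 = (r - 4)(r - 3)(r + 4), so the eigenvalues are -4, 3, 4.
r=3: eigenvector (-2, 0, 1).
r=-4: eigenvector (-2, 1, 2).
r=4: eigenvector (1, 0, 0).
P = [[-2, -2, 1], [0, 1, 0], [1, 2, 0]], D = diag(3, -4, 4), P⁻¹ = [[0, -2, 1], [0, 1, 0], [1, -2, 2]].
T² = P·diag(9, 16, 16)·P⁻¹ = [[16, -28, 14], [0, 16, 0], [0, 14, 9]].
The requested entry is 14.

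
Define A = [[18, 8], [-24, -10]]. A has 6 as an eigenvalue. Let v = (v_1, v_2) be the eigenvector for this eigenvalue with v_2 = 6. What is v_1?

A − 6I = [[12, 8], [-24, -16]].
Solving (A − 6I)v = 0 gives the eigenspace spanned by (-4, 6).
With v_2 = 6, v = (-4, 6), so v_1 = -4.

-4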